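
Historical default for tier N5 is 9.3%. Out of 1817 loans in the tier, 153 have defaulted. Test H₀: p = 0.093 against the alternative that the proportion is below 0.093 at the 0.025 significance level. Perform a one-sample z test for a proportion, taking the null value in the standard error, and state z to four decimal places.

p̂ = 153/1817 = 0.084205.
SE = √(p₀(1−p₀)/n) = √(0.084351/1817) = 0.006813.
z = (0.084205 − 0.093)/0.006813 = -0.008795/0.006813 = -1.2909.
p-value = P(Z < -1.291) ≈ 0.0984; since p > α = 0.025, fail to reject H₀.

z = -1.2909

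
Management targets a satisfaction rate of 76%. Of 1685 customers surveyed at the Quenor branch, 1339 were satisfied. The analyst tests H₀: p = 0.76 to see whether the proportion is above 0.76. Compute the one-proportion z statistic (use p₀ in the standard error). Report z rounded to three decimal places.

p̂ = 1339/1685 = 0.794659.
SE = √(p₀(1−p₀)/n) = √(0.1824/1685) = 0.010404.
z = (0.794659 − 0.76)/0.010404 = 0.034659/0.010404 = 3.331.

z = 3.331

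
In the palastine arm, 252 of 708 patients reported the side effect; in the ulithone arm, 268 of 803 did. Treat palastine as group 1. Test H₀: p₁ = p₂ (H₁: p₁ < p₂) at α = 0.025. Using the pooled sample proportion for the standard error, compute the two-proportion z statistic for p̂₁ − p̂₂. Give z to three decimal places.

p̂₁ = 252/708 = 0.35593, p̂₂ = 268/803 = 0.33375.
Pooled p̂ = (252+268)/(708+803) = 520/1511 = 0.34414.
SE = √(0.225709 × 0.00265776) = 0.02449.
z = (0.35593 − 0.33375)/0.02449 = 0.02218/0.02449 = 0.906.
p-value = P(Z < 0.906) ≈ 0.8175, so at α = 0.025 we fail to reject H₀.

z = 0.906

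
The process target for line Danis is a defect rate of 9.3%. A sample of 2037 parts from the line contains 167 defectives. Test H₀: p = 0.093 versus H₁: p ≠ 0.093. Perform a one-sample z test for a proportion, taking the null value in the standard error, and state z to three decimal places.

z = -1.712

p̂ = 167/2037 = 0.081983.
Under H₀, SE = √(0.093·0.907/2037) = √(4.14094e-05) = 0.006435.
z = (0.081983 − 0.093)/0.006435 = -0.011017/0.006435 = -1.712.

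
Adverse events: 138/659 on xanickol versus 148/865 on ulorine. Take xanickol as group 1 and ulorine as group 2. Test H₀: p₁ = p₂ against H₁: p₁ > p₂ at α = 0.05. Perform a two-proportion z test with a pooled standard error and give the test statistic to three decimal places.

z = 1.898

p̂₁ = 138/659 = 0.209408, p̂₂ = 148/865 = 0.171098.
Pooled p̂ = (138+148)/(659+865) = 286/1524 = 0.187664.
SE = √(0.152446 × 0.00267352) = 0.020188.
z = (0.209408 − 0.171098)/0.020188 = 0.038310/0.020188 = 1.898.
p-value = P(Z > 1.898) ≈ 0.0289, so at α = 0.05 we reject H₀.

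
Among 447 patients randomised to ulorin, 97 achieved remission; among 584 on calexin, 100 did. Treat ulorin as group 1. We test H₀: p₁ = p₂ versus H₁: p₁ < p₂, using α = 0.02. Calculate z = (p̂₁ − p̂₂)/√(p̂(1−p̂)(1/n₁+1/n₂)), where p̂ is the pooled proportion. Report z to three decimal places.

z = 1.852

p̂₁ = 97/447 = 0.21700, p̂₂ = 100/584 = 0.17123.
Pooled p̂ = (97+100)/(447+584) = 197/1031 = 0.19108.
SE = √(0.154566 × 0.00394947) = 0.02471.
z = (0.21700 − 0.17123)/0.02471 = 0.04577/0.02471 = 1.852.
p-value = P(Z < 1.852) ≈ 0.9680; since p > α = 0.02, fail to reject H₀.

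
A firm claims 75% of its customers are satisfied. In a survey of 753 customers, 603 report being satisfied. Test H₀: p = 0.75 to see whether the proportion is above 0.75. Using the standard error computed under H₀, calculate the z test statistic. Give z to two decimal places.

p̂ = 603/753 ≈ 0.8008.
Under H₀, SE = √(0.75·0.25/753) = √(0.000249004) = 0.0158.
z = (0.8008 − 0.75)/0.0158 = 0.0508/0.0158 = 3.22.
p-value = P(Z > 3.219) ≈ 0.0006.

z = 3.22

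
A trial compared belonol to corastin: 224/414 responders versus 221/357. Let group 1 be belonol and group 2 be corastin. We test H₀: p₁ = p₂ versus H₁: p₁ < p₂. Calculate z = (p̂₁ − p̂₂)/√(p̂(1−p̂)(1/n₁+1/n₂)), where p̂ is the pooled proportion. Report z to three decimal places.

p̂₁ = 224/414 = 0.54106, p̂₂ = 221/357 = 0.61905.
Pooled p̂ = (224+221)/(414+357) = 445/771 = 0.57717.
SE = √(0.244044 × 0.00521658) = 0.03568.
z = (0.54106 − 0.61905)/0.03568 = -0.07799/0.03568 = -2.186.
p-value = P(Z < -2.186) ≈ 0.0144.

z = -2.186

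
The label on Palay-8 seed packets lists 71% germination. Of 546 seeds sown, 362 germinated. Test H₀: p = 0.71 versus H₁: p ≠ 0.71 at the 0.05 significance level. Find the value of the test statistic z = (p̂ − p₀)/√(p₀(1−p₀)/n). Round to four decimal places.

p̂ = 362/546 ≈ 0.663004.
SE = √(p₀(1−p₀)/n) = √(0.2059/546) = 0.019419.
z = (0.663004 − 0.71)/0.019419 = -0.046996/0.019419 = -2.4201.
p-value = 2·P(Z > 2.420) ≈ 0.0155, so at α = 0.05 we reject H₀.

z = -2.4201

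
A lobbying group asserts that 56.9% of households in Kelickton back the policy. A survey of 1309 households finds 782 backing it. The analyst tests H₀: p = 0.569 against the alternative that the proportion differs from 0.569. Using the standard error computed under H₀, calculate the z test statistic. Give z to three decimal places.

p̂ = 782/1309 ≈ 0.59740.
Standard error under H₀: √(0.569×0.431/1309) = 0.01369.
z = (0.59740 − 0.569)/0.01369 = 0.02840/0.01369 = 2.075.

z = 2.075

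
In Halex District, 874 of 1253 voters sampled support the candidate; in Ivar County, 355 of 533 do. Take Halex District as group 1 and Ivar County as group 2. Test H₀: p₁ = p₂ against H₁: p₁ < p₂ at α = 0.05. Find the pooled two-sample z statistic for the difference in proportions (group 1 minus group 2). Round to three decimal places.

z = 1.314

p̂₁ = 874/1253 ≈ 0.69753, p̂₂ = 355/533 ≈ 0.66604.
Pooled p̂ = (874+355)/(1253+533) = 1229/1786 = 0.68813.
SE = √(0.214607 × 0.00267426) = 0.02396.
z = (0.69753 − 0.66604)/0.02396 = 0.03149/0.02396 = 1.314.
p-value = P(Z < 1.314) ≈ 0.9056. With α = 0.05, fail to reject H₀.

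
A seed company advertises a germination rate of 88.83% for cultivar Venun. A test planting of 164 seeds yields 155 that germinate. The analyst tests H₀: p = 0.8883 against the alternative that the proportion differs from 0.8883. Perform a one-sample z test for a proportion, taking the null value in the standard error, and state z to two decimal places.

p̂ = 155/164 ≈ 0.9451.
Under H₀, SE = √(0.8883·0.1117/164) = √(0.000605019) = 0.0246.
z = (0.9451 − 0.8883)/0.0246 = 0.0568/0.0246 = 2.31.

z = 2.31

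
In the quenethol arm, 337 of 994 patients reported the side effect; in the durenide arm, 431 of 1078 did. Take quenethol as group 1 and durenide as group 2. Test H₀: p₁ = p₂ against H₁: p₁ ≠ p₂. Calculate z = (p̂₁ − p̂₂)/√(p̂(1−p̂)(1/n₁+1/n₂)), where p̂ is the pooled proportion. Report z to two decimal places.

p̂₁ = 337/994 = 0.33903, p̂₂ = 431/1078 = 0.39981.
Pooled p̂ = (337+431)/(994+1078) = 768/2072 = 0.37066.
SE = √(0.23327 × 0.00193368) = 0.02124.
z = (0.33903 − 0.39981)/0.02124 = -0.06078/0.02124 = -2.86.
p-value = 2·P(Z > 2.862) ≈ 0.0042.

z = -2.86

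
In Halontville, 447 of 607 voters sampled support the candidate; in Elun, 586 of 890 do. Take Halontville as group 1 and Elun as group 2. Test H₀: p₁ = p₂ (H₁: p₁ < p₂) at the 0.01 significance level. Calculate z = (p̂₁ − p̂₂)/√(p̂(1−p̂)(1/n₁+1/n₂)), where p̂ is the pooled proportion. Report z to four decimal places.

z = 3.2032

p̂₁ = 447/607 ≈ 0.736409, p̂₂ = 586/890 ≈ 0.658427.
Pooled p̂ = (447+586)/(607+890) = 1033/1497 = 0.690047.
SE = √(p̂(1−p̂)(1/n₁+1/n₂)) = √(0.690047·0.309953·0.00277104) = √(0.000592677) = 0.024345.
z = (0.736409 − 0.658427)/0.024345 = 0.077982/0.024345 = 3.2032.
p-value = P(Z < 3.203) ≈ 0.9993, so at α = 0.01 we fail to reject H₀.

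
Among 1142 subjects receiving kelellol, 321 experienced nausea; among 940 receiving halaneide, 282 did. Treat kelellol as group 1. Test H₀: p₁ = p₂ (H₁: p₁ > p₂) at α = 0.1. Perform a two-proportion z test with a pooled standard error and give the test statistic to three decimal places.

p̂₁ = 321/1142 ≈ 0.281086, p̂₂ = 282/940 ≈ 0.300000.
Pooled p̂ = (321+282)/(1142+940) = 603/2082 = 0.289625.
SE = √(0.205743 × 0.00193949) = 0.019976.
z = (0.281086 − 0.300000)/0.019976 = -0.018914/0.019976 = -0.947.
p-value = P(Z > -0.947) ≈ 0.8281, so at α = 0.1 we fail to reject H₀.

z = -0.947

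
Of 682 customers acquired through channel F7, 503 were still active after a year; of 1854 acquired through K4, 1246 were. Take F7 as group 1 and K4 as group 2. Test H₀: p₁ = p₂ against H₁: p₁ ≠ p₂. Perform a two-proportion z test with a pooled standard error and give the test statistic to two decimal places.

p̂₁ = 503/682 ≈ 0.7375, p̂₂ = 1246/1854 ≈ 0.6721.
Pooled p̂ = (503+1246)/(682+1854) = 1749/2536 = 0.6897.
SE = √(0.214026 × 0.00200565) = 0.0207.
z = (0.7375 − 0.6721)/0.0207 = 0.0654/0.0207 = 3.16.

z = 3.16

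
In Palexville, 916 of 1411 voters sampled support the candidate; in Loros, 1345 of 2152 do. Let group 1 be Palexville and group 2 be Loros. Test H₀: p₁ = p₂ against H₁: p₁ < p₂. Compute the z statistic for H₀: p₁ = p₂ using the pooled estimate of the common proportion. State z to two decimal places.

z = 1.47

p̂₁ = 916/1411 ≈ 0.6492, p̂₂ = 1345/2152 ≈ 0.6250.
Pooled p̂ = (916+1345)/(1411+2152) = 2261/3563 = 0.6346.
SE = √(p̂(1−p̂)(1/n₁+1/n₂)) = √(0.6346·0.3654·0.0011734) = √(0.000272099) = 0.0165.
z = (0.6492 − 0.6250)/0.0165 = 0.0242/0.0165 = 1.47.
p-value = P(Z < 1.466) ≈ 0.9287.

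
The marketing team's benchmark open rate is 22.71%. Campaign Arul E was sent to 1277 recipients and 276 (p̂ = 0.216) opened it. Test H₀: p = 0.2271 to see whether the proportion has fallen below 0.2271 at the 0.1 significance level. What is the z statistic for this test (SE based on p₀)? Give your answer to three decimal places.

z = -0.936

p̂ = 276/1277 ≈ 0.21613.
Under H₀, SE = √(0.2271·0.7729/1277) = √(0.000137452) = 0.01172.
z = (0.21613 − 0.2271)/0.01172 = -0.01097/0.01172 = -0.936.
p-value = P(Z < -0.936) ≈ 0.1748; since p > α = 0.1, fail to reject H₀.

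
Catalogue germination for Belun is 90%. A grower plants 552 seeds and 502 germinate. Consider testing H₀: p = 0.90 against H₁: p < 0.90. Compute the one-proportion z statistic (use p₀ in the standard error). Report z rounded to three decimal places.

z = 0.738

p̂ = 502/552 ≈ 0.90942.
Standard error under H₀: √(0.9×0.1/552) = 0.01277.
z = (0.90942 − 0.9)/0.01277 = 0.00942/0.01277 = 0.738.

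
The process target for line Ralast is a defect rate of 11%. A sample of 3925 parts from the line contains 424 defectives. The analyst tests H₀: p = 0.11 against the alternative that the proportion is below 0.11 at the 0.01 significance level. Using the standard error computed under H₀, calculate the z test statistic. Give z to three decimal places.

z = -0.395

p̂ = 424/3925 ≈ 0.10803.
Under H₀, SE = √(0.11·0.89/3925) = √(2.49427e-05) = 0.00499.
z = (0.10803 − 0.11)/0.00499 = -0.00197/0.00499 = -0.395.
p-value = P(Z < -0.395) ≈ 0.3463. With α = 0.01, fail to reject H₀.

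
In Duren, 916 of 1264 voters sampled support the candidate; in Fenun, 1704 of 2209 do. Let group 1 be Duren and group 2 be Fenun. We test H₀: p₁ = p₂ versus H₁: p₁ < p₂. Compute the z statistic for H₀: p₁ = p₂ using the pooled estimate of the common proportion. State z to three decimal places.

z = -3.077

p̂₁ = 916/1264 ≈ 0.72468, p̂₂ = 1704/2209 ≈ 0.77139.
Pooled p̂ = (916+1704)/(1264+2209) = 2620/3473 = 0.75439.
SE = √(p̂(1−p̂)(1/n₁+1/n₂)) = √(0.75439·0.24561·0.00124383) = √(0.000230464) = 0.01518.
z = (0.72468 − 0.77139)/0.01518 = -0.04671/0.01518 = -3.077.
p-value = P(Z < -3.077) ≈ 0.0010.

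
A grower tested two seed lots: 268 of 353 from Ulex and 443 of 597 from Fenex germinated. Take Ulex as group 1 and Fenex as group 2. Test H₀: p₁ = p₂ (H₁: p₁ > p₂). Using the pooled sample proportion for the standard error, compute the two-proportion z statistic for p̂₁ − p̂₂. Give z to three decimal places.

p̂₁ = 268/353 ≈ 0.75921, p̂₂ = 443/597 ≈ 0.74204.
Pooled p̂ = (268+443)/(353+597) = 711/950 = 0.74842.
SE = √(0.188287 × 0.0045079) = 0.02913.
z = (0.75921 − 0.74204)/0.02913 = 0.01717/0.02913 = 0.589.

z = 0.589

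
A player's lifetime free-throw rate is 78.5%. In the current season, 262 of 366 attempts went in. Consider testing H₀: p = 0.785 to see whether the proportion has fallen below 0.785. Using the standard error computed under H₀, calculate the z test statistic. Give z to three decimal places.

z = -3.220

p̂ = 262/366 ≈ 0.715847.
Standard error under H₀: √(0.785×0.215/366) = 0.021474.
z = (0.715847 − 0.785)/0.021474 = -0.069153/0.021474 = -3.220.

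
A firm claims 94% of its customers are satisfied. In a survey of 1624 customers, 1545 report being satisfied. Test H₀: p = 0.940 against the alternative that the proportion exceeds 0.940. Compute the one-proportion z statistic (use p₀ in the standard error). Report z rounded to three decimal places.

p̂ = 1545/1624 ≈ 0.95135.
Standard error under H₀: √(0.94×0.06/1624) = 0.00589.
z = (0.95135 − 0.94)/0.00589 = 0.01135/0.00589 = 1.927.
p-value = P(Z > 1.927) ≈ 0.0270.

z = 1.927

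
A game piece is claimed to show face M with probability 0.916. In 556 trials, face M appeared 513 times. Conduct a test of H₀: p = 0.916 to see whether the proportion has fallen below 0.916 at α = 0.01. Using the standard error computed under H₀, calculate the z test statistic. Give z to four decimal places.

p̂ = 513/556 = 0.922662.
Under H₀, SE = √(0.916·0.084/556) = √(0.000138388) = 0.011764.
z = (0.922662 − 0.916)/0.011764 = 0.006662/0.011764 = 0.5663.
p-value = P(Z < 0.566) ≈ 0.7144. With α = 0.01, fail to reject H₀.

z = 0.5663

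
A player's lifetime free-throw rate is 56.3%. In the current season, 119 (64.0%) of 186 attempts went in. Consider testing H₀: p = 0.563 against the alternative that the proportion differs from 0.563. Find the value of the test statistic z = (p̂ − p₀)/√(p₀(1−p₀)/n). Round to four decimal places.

z = 2.1112

p̂ = 119/186 ≈ 0.639785.
SE = √(p₀(1−p₀)/n) = √(0.24603/186) = 0.036370.
z = (0.639785 − 0.563)/0.036370 = 0.076785/0.036370 = 2.1112.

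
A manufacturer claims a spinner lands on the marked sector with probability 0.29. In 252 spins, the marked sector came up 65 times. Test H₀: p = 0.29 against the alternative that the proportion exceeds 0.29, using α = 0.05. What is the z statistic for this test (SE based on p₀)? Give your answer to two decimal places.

p̂ = 65/252 ≈ 0.2579.
Under H₀, SE = √(0.29·0.71/252) = √(0.000817063) = 0.0286.
z = (0.2579 − 0.29)/0.0286 = -0.0321/0.0286 = -1.12.
p-value = P(Z > -1.122) ≈ 0.8690. With α = 0.05, fail to reject H₀.

z = -1.12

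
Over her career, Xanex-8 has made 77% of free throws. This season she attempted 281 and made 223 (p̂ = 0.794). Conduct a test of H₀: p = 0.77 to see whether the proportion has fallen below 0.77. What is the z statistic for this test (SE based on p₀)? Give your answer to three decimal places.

p̂ = 223/281 ≈ 0.79359.
Standard error under H₀: √(0.77×0.23/281) = 0.02510.
z = (0.79359 − 0.77)/0.02510 = 0.02359/0.02510 = 0.940.

z = 0.940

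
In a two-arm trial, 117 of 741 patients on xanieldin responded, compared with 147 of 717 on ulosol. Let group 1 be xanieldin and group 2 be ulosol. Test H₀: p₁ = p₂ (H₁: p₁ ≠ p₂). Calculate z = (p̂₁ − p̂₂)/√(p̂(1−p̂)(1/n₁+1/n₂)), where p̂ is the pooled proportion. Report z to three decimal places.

p̂₁ = 117/741 ≈ 0.157895, p̂₂ = 147/717 ≈ 0.205021.
Pooled p̂ = (117+147)/(741+717) = 264/1458 = 0.181070.
SE = √(0.148284 × 0.00274423) = 0.020172.
z = (0.157895 − 0.205021)/0.020172 = -0.047126/0.020172 = -2.336.

z = -2.336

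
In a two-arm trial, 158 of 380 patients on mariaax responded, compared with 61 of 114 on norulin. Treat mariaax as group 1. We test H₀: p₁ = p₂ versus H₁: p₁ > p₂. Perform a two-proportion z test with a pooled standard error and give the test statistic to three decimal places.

z = -2.249

p̂₁ = 158/380 ≈ 0.41579, p̂₂ = 61/114 ≈ 0.53509.
Pooled p̂ = (158+61)/(380+114) = 219/494 = 0.44332.
SE = √(p̂(1−p̂)(1/n₁+1/n₂)) = √(0.44332·0.55668·0.0114035) = √(0.00281424) = 0.05305.
z = (0.41579 − 0.53509)/0.05305 = -0.11930/0.05305 = -2.249.
p-value = P(Z > -2.249) ≈ 0.9877.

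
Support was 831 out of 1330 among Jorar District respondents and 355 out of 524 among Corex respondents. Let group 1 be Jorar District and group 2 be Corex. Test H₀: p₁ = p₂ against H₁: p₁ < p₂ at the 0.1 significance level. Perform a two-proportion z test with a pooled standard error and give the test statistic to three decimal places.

z = -2.127

p̂₁ = 831/1330 = 0.62481, p̂₂ = 355/524 = 0.67748.
Pooled p̂ = (831+355)/(1330+524) = 1186/1854 = 0.63970.
SE = √(p̂(1−p̂)(1/n₁+1/n₂)) = √(0.63970·0.36030·0.00266028) = √(0.000613152) = 0.02476.
z = (0.62481 − 0.67748)/0.02476 = -0.05267/0.02476 = -2.127.
p-value = P(Z < -2.127) ≈ 0.0167, so at α = 0.1 we reject H₀.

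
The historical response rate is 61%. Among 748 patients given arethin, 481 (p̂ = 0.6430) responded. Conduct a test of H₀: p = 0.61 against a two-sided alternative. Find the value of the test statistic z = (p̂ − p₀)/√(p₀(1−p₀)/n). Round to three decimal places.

p̂ = 481/748 ≈ 0.643048.
Under H₀, SE = √(0.61·0.39/748) = √(0.000318048) = 0.017834.
z = (0.643048 − 0.61)/0.017834 = 0.033048/0.017834 = 1.853.
p-value = 2·P(Z > 1.853) ≈ 0.0639.

z = 1.853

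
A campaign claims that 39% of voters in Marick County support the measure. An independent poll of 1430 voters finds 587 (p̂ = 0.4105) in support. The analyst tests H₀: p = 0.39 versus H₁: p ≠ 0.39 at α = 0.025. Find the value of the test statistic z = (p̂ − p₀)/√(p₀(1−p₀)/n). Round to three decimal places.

z = 1.589

p̂ = 587/1430 = 0.410490.
SE = √(p₀(1−p₀)/n) = √(0.2379/1430) = 0.012898.
z = (0.410490 − 0.39)/0.012898 = 0.020490/0.012898 = 1.589.
Two-sided p-value ≈ 2·Φ(−1.589) = 0.1122, so at α = 0.025 we fail to reject H₀.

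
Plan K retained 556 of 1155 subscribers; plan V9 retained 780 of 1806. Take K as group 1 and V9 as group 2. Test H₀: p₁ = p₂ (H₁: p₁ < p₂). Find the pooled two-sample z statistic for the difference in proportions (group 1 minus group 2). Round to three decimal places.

z = 2.640

p̂₁ = 556/1155 = 0.48139, p̂₂ = 780/1806 = 0.43189.
Pooled p̂ = (556+780)/(1155+1806) = 1336/2961 = 0.45120.
SE = √(0.247618 × 0.00141951) = 0.01875.
z = (0.48139 − 0.43189)/0.01875 = 0.04950/0.01875 = 2.640.
p-value = P(Z < 2.640) ≈ 0.9959.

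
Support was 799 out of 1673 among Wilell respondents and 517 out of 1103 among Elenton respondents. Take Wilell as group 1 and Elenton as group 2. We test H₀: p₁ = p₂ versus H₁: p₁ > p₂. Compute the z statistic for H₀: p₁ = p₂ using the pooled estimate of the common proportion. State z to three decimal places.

z = 0.458

p̂₁ = 799/1673 = 0.47759, p̂₂ = 517/1103 = 0.46872.
Pooled p̂ = (799+517)/(1673+1103) = 1316/2776 = 0.47406.
SE = √(0.249327 × 0.00150435) = 0.01937.
z = (0.47759 − 0.46872)/0.01937 = 0.00887/0.01937 = 0.458.
p-value = P(Z > 0.458) ≈ 0.3236.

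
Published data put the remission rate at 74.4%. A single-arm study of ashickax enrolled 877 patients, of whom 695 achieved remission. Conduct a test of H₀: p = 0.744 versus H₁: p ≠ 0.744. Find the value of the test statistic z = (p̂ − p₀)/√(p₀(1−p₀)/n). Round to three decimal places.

p̂ = 695/877 ≈ 0.792474.
Standard error under H₀: √(0.744×0.256/877) = 0.014737.
z = (0.792474 − 0.744)/0.014737 = 0.048474/0.014737 = 3.289.

z = 3.289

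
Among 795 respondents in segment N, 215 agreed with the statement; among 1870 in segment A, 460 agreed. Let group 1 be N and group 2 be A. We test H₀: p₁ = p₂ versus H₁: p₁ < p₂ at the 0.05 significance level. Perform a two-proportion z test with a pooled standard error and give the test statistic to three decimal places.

z = 1.328

p̂₁ = 215/795 ≈ 0.27044, p̂₂ = 460/1870 ≈ 0.24599.
Pooled p̂ = (215+460)/(795+1870) = 675/2665 = 0.25328.
SE = √(p̂(1−p̂)(1/n₁+1/n₂)) = √(0.25328·0.74672·0.00179262) = √(0.00033904) = 0.01841.
z = (0.27044 − 0.24599)/0.01841 = 0.02445/0.01841 = 1.328.
p-value = P(Z < 1.328) ≈ 0.9079. With α = 0.05, fail to reject H₀.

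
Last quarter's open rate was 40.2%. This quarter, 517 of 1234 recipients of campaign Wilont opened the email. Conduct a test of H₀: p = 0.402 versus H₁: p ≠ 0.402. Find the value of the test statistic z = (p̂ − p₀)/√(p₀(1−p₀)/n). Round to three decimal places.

z = 1.215

p̂ = 517/1234 ≈ 0.41896.
Standard error under H₀: √(0.402×0.598/1234) = 0.01396.
z = (0.41896 − 0.402)/0.01396 = 0.01696/0.01396 = 1.215.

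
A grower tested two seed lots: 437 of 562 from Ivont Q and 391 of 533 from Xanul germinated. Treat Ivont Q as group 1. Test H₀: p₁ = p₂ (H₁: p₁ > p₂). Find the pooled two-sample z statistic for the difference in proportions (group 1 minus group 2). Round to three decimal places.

p̂₁ = 437/562 ≈ 0.77758, p̂₂ = 391/533 ≈ 0.73358.
Pooled p̂ = (437+391)/(562+533) = 828/1095 = 0.75616.
SE = √(p̂(1−p̂)(1/n₁+1/n₂)) = √(0.75616·0.24384·0.00365553) = √(0.000674006) = 0.02596.
z = (0.77758 − 0.73358)/0.02596 = 0.04400/0.02596 = 1.695.
p-value = P(Z > 1.695) ≈ 0.0451.

z = 1.695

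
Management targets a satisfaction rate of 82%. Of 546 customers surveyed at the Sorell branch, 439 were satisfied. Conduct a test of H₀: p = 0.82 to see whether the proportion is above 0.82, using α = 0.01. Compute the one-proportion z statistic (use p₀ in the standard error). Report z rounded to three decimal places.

p̂ = 439/546 = 0.80403.
Under H₀, SE = √(0.82·0.18/546) = √(0.00027033) = 0.01644.
z = (0.80403 − 0.82)/0.01644 = -0.01597/0.01644 = -0.971.
p-value = P(Z > -0.971) ≈ 0.8343. With α = 0.01, fail to reject H₀.

z = -0.971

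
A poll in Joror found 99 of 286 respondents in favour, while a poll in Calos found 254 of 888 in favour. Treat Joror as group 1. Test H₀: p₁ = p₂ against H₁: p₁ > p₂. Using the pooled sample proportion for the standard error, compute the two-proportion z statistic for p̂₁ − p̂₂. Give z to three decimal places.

p̂₁ = 99/286 ≈ 0.34615, p̂₂ = 254/888 ≈ 0.28604.
Pooled p̂ = (99+254)/(286+888) = 353/1174 = 0.30068.
SE = √(p̂(1−p̂)(1/n₁+1/n₂)) = √(0.30068·0.69932·0.00462263) = √(0.00097201) = 0.03118.
z = (0.34615 − 0.28604)/0.03118 = 0.06011/0.03118 = 1.928.

z = 1.928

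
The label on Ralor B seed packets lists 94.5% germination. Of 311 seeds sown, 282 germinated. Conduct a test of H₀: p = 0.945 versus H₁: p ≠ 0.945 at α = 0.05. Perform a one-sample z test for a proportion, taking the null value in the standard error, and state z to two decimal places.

p̂ = 282/311 ≈ 0.9068.
SE = √(p₀(1−p₀)/n) = √(0.051975/311) = 0.0129.
z = (0.9068 − 0.945)/0.0129 = -0.0382/0.0129 = -2.96.
p-value = 2·P(Z > 2.959) ≈ 0.0031. With α = 0.05, reject H₀.

z = -2.96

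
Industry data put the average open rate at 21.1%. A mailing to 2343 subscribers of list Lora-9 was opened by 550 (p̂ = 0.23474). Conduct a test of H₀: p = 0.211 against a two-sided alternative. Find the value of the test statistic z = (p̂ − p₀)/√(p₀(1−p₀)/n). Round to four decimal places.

z = 2.8166

p̂ = 550/2343 = 0.2347418.
Under H₀, SE = √(0.211·0.789/2343) = √(7.10538e-05) = 0.0084293.
z = (0.2347418 − 0.211)/0.0084293 = 0.0237418/0.0084293 = 2.8166.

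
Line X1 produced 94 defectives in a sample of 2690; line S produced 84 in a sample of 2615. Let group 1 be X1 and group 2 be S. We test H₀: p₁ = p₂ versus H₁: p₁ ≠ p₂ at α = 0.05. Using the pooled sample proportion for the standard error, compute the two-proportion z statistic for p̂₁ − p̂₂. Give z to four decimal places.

z = 0.5706

p̂₁ = 94/2690 = 0.0349442, p̂₂ = 84/2615 = 0.0321224.
Pooled p̂ = (94+84)/(2690+2615) = 178/5305 = 0.0335533.
SE = √(0.0324274 × 0.000754156) = 0.0049452.
z = (0.0349442 − 0.0321224)/0.0049452 = 0.0028218/0.0049452 = 0.5706.
Two-sided p-value ≈ 2·Φ(−0.571) = 0.5683; since p > α = 0.05, fail to reject H₀.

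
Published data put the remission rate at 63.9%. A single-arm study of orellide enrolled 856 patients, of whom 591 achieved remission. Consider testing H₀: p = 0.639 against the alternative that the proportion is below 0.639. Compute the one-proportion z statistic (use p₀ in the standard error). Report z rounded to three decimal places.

z = 3.132

p̂ = 591/856 ≈ 0.69042.
SE = √(p₀(1−p₀)/n) = √(0.23068/856) = 0.01642.
z = (0.69042 − 0.639)/0.01642 = 0.05142/0.01642 = 3.132.
p-value = P(Z < 3.132) ≈ 0.9991.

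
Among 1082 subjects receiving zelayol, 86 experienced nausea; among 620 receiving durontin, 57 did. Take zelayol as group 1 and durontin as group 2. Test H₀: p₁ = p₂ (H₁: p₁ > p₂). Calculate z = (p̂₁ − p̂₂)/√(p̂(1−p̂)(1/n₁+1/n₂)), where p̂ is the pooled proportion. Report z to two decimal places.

z = -0.89

p̂₁ = 86/1082 ≈ 0.0795, p̂₂ = 57/620 ≈ 0.0919.
Pooled p̂ = (86+57)/(1082+620) = 143/1702 = 0.0840.
SE = √(0.0769596 × 0.00253712) = 0.0140.
z = (0.0795 − 0.0919)/0.0140 = -0.0124/0.0140 = -0.89.
p-value = P(Z > -0.891) ≈ 0.8136.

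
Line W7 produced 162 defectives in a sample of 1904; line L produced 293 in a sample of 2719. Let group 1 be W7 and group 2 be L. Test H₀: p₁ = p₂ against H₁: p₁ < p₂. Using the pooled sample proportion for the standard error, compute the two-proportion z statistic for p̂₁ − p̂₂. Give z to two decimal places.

p̂₁ = 162/1904 = 0.0851, p̂₂ = 293/2719 = 0.1078.
Pooled p̂ = (162+293)/(1904+2719) = 455/4623 = 0.0984.
SE = √(0.0887343 × 0.000892992) = 0.0089.
z = (0.0851 − 0.1078)/0.0089 = -0.0227/0.0089 = -2.55.
p-value = P(Z < -2.547) ≈ 0.0054.

z = -2.55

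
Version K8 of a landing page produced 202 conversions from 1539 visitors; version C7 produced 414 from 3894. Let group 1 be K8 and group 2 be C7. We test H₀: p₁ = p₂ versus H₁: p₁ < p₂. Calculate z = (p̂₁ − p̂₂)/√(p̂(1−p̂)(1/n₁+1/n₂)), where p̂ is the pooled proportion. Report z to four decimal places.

z = 2.6121

p̂₁ = 202/1539 ≈ 0.13125406, p̂₂ = 414/3894 ≈ 0.10631741.
Pooled p̂ = (202+414)/(1539+3894) = 616/5433 = 0.11338119.
SE = √(0.100526 × 0.000906578) = 0.00954644.
z = (0.13125406 − 0.10631741)/0.00954644 = 0.02493665/0.00954644 = 2.6121.
p-value = P(Z < 2.612) ≈ 0.9955.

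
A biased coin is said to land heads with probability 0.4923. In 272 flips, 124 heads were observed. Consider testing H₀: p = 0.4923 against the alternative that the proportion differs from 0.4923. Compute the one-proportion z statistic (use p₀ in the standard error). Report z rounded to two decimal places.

p̂ = 124/272 = 0.4559.
SE = √(p₀(1−p₀)/n) = √(0.24994/272) = 0.0303.
z = (0.4559 − 0.4923)/0.0303 = -0.0364/0.0303 = -1.20.

z = -1.20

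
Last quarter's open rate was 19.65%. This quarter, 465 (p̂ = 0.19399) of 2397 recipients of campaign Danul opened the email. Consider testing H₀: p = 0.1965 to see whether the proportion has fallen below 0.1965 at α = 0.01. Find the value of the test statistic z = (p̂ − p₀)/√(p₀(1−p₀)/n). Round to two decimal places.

z = -0.31

p̂ = 465/2397 ≈ 0.1940.
SE = √(p₀(1−p₀)/n) = √(0.15789/2397) = 0.0081.
z = (0.1940 − 0.1965)/0.0081 = -0.0025/0.0081 = -0.31.
p-value = P(Z < -0.309) ≈ 0.3787. With α = 0.01, fail to reject H₀.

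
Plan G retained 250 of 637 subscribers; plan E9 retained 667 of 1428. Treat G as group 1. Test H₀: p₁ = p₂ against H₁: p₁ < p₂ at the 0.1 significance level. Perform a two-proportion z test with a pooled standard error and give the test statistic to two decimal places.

p̂₁ = 250/637 = 0.3925, p̂₂ = 667/1428 = 0.4671.
Pooled p̂ = (250+667)/(637+1428) = 917/2065 = 0.4441.
SE = √(p̂(1−p̂)(1/n₁+1/n₂)) = √(0.4441·0.5559·0.00227014) = √(0.000560433) = 0.0237.
z = (0.3925 − 0.4671)/0.0237 = -0.0746/0.0237 = -3.15.
p-value = P(Z < -3.152) ≈ 0.0008. With α = 0.1, reject H₀.

z = -3.15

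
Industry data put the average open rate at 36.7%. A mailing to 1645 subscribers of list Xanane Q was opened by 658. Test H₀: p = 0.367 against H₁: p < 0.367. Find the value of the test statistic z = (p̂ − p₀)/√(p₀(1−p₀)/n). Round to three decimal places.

z = 2.777

p̂ = 658/1645 ≈ 0.400000.
Standard error under H₀: √(0.367×0.633/1645) = 0.011884.
z = (0.400000 − 0.367)/0.011884 = 0.033000/0.011884 = 2.777.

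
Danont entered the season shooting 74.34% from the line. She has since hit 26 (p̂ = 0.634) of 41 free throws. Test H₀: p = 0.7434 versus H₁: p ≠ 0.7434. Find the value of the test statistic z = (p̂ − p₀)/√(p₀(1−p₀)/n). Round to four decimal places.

p̂ = 26/41 ≈ 0.634146.
Standard error under H₀: √(0.7434×0.2566/41) = 0.068210.
z = (0.634146 − 0.7434)/0.068210 = -0.109254/0.068210 = -1.6017.
Two-sided p-value ≈ 2·Φ(−1.602) = 0.1092.

z = -1.6017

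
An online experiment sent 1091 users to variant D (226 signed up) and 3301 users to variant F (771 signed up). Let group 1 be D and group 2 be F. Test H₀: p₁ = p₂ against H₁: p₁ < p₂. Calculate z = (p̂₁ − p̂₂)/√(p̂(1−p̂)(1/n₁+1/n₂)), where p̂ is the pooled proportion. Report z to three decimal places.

z = -1.806

p̂₁ = 226/1091 ≈ 0.20715, p̂₂ = 771/3301 ≈ 0.23357.
Pooled p̂ = (226+771)/(1091+3301) = 997/4392 = 0.22700.
SE = √(p̂(1−p̂)(1/n₁+1/n₂)) = √(0.22700·0.77300·0.00121953) = √(0.000213994) = 0.01463.
z = (0.20715 − 0.23357)/0.01463 = -0.02642/0.01463 = -1.806.
p-value = P(Z < -1.806) ≈ 0.0355.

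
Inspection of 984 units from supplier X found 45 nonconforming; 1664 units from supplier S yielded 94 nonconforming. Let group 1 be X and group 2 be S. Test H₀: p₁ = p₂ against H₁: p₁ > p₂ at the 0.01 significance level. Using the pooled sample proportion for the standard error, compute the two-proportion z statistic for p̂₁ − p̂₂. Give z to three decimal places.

z = -1.200

p̂₁ = 45/984 = 0.04573, p̂₂ = 94/1664 = 0.05649.
Pooled p̂ = (45+94)/(984+1664) = 139/2648 = 0.05249.
SE = √(p̂(1−p̂)(1/n₁+1/n₂)) = √(0.05249·0.94751·0.00161722) = √(8.04357e-05) = 0.00897.
z = (0.04573 − 0.05649)/0.00897 = -0.01076/0.00897 = -1.200.
p-value = P(Z > -1.200) ≈ 0.8849. With α = 0.01, fail to reject H₀.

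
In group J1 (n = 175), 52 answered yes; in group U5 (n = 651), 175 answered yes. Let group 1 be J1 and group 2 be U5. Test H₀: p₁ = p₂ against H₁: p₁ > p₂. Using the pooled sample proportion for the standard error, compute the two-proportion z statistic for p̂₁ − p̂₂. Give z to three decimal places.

p̂₁ = 52/175 ≈ 0.29714, p̂₂ = 175/651 ≈ 0.26882.
Pooled p̂ = (52+175)/(175+651) = 227/826 = 0.27482.
SE = √(p̂(1−p̂)(1/n₁+1/n₂)) = √(0.27482·0.72518·0.00725038) = √(0.00144495) = 0.03801.
z = (0.29714 − 0.26882)/0.03801 = 0.02832/0.03801 = 0.745.
p-value = P(Z > 0.745) ≈ 0.2281.

z = 0.745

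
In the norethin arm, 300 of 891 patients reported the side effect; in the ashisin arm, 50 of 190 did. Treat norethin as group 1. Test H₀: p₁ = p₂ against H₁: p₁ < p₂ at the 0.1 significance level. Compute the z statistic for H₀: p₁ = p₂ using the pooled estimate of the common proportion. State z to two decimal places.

z = 1.97

p̂₁ = 300/891 ≈ 0.3367, p̂₂ = 50/190 ≈ 0.2632.
Pooled p̂ = (300+50)/(891+190) = 350/1081 = 0.3238.
SE = √(p̂(1−p̂)(1/n₁+1/n₂)) = √(0.3238·0.6762·0.00638549) = √(0.00139807) = 0.0374.
z = (0.3367 − 0.2632)/0.0374 = 0.0735/0.0374 = 1.97.
p-value = P(Z < 1.967) ≈ 0.9754, so at α = 0.1 we fail to reject H₀.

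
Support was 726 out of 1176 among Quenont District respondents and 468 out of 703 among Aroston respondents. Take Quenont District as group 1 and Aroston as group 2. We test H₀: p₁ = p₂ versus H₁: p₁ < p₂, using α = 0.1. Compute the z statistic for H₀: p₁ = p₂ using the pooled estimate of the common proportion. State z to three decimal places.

p̂₁ = 726/1176 ≈ 0.61735, p̂₂ = 468/703 ≈ 0.66572.
Pooled p̂ = (726+468)/(1176+703) = 1194/1879 = 0.63544.
SE = √(p̂(1−p̂)(1/n₁+1/n₂)) = √(0.63544·0.36456·0.00227282) = √(0.000526509) = 0.02295.
z = (0.61735 − 0.66572)/0.02295 = -0.04837/0.02295 = -2.108.
p-value = P(Z < -2.108) ≈ 0.0175; since p < α = 0.1, reject H₀.

z = -2.108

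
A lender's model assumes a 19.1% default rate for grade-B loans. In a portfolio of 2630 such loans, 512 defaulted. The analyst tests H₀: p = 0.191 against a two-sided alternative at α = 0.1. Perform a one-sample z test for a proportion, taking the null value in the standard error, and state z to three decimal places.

z = 0.480

p̂ = 512/2630 ≈ 0.19468.
Standard error under H₀: √(0.191×0.809/2630) = 0.00767.
z = (0.19468 − 0.191)/0.00767 = 0.00368/0.00767 = 0.480.
p-value = 2·P(Z > 0.480) ≈ 0.6315; since p > α = 0.1, fail to reject H₀.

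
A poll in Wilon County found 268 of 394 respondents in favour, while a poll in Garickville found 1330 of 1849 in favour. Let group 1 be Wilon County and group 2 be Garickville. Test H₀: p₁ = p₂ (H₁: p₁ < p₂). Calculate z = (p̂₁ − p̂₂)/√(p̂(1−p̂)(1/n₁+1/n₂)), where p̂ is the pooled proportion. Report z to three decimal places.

z = -1.557

p̂₁ = 268/394 = 0.68020, p̂₂ = 1330/1849 = 0.71931.
Pooled p̂ = (268+1330)/(394+1849) = 1598/2243 = 0.71244.
SE = √(0.20487 × 0.0030789) = 0.02512.
z = (0.68020 − 0.71931)/0.02512 = -0.03911/0.02512 = -1.557.
p-value = P(Z < -1.557) ≈ 0.0597.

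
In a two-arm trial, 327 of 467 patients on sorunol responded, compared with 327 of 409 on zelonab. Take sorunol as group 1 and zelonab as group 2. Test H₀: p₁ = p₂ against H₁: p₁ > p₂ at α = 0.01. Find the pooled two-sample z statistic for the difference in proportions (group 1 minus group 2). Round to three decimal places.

z = -3.371

p̂₁ = 327/467 = 0.70021, p̂₂ = 327/409 = 0.79951.
Pooled p̂ = (327+327)/(467+409) = 654/876 = 0.74658.
SE = √(p̂(1−p̂)(1/n₁+1/n₂)) = √(0.74658·0.25342·0.00458632) = √(0.000867734) = 0.02946.
z = (0.70021 − 0.79951)/0.02946 = -0.09930/0.02946 = -3.371.
p-value = P(Z > -3.371) ≈ 0.9996. With α = 0.01, fail to reject H₀.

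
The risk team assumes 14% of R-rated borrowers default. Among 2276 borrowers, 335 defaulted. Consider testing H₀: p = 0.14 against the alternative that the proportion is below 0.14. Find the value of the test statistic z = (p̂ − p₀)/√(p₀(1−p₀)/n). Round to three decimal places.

p̂ = 335/2276 ≈ 0.147188.
SE = √(p₀(1−p₀)/n) = √(0.1204/2276) = 0.007273.
z = (0.147188 − 0.14)/0.007273 = 0.007188/0.007273 = 0.988.

z = 0.988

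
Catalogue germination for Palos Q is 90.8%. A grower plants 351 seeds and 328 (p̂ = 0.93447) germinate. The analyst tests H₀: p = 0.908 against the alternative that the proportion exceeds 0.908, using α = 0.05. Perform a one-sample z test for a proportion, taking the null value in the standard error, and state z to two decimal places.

p̂ = 328/351 ≈ 0.9345.
SE = √(p₀(1−p₀)/n) = √(0.083536/351) = 0.0154.
z = (0.9345 − 0.908)/0.0154 = 0.0265/0.0154 = 1.72.
p-value = P(Z > 1.716) ≈ 0.0431, so at α = 0.05 we reject H₀.

z = 1.72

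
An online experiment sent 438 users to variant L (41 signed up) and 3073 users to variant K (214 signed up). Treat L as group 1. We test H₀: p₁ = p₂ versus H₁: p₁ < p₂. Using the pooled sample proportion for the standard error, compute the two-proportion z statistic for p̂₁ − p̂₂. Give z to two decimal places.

p̂₁ = 41/438 = 0.09361, p̂₂ = 214/3073 = 0.06964.
Pooled p̂ = (41+214)/(438+3073) = 255/3511 = 0.07263.
SE = √(0.0673539 × 0.00260852) = 0.01325.
z = (0.09361 − 0.06964)/0.01325 = 0.02397/0.01325 = 1.81.
p-value = P(Z < 1.808) ≈ 0.9647.

z = 1.81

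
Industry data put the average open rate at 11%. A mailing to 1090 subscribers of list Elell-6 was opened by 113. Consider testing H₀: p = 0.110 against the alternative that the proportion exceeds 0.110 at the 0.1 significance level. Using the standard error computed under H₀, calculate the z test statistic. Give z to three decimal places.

z = -0.668

p̂ = 113/1090 = 0.10367.
Under H₀, SE = √(0.11·0.89/1090) = √(8.98165e-05) = 0.00948.
z = (0.10367 − 0.11)/0.00948 = -0.00633/0.00948 = -0.668.
p-value = P(Z > -0.668) ≈ 0.7479, so at α = 0.1 we fail to reject H₀.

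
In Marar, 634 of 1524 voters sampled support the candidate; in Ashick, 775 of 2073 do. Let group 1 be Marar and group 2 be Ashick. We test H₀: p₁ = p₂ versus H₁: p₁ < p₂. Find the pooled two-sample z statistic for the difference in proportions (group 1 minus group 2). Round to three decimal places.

z = 2.559

p̂₁ = 634/1524 ≈ 0.416010, p̂₂ = 775/2073 ≈ 0.373854.
Pooled p̂ = (634+775)/(1524+2073) = 1409/3597 = 0.391715.
SE = √(0.238274 × 0.00113856) = 0.016471.
z = (0.416010 − 0.373854)/0.016471 = 0.042156/0.016471 = 2.559.
p-value = P(Z < 2.559) ≈ 0.9948.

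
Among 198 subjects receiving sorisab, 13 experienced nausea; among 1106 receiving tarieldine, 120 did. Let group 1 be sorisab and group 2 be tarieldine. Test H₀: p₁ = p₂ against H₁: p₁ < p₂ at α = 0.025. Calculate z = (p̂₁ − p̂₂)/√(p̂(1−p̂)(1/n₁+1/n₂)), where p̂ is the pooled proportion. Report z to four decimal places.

z = -1.8345

p̂₁ = 13/198 = 0.065657, p̂₂ = 120/1106 = 0.108499.
Pooled p̂ = (13+120)/(198+1106) = 133/1304 = 0.101994.
SE = √(p̂(1−p̂)(1/n₁+1/n₂)) = √(0.101994·0.898006·0.00595466) = √(0.000545394) = 0.023354.
z = (0.065657 − 0.108499)/0.023354 = -0.042842/0.023354 = -1.8345.
p-value = P(Z < -1.835) ≈ 0.0333, so at α = 0.025 we fail to reject H₀.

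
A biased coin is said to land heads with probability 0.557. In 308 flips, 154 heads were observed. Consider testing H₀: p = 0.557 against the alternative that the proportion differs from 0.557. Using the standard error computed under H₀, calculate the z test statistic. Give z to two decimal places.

p̂ = 154/308 ≈ 0.5000.
SE = √(p₀(1−p₀)/n) = √(0.24675/308) = 0.0283.
z = (0.5000 − 0.557)/0.0283 = -0.0570/0.0283 = -2.01.

z = -2.01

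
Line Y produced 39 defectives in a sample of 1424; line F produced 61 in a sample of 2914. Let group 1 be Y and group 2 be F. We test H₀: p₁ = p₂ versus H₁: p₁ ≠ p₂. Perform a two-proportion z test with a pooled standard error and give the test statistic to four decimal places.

p̂₁ = 39/1424 = 0.0273876, p̂₂ = 61/2914 = 0.0209334.
Pooled p̂ = (39+61)/(1424+2914) = 100/4338 = 0.0230521.
SE = √(0.0225207 × 0.00104542) = 0.0048522.
z = (0.0273876 − 0.0209334)/0.0048522 = 0.0064542/0.0048522 = 1.3302.
p-value = 2·P(Z > 1.330) ≈ 0.1835.

z = 1.3302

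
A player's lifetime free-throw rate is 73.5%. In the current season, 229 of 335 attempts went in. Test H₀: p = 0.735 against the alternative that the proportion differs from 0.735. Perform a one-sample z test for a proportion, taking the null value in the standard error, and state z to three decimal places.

p̂ = 229/335 ≈ 0.683582.
SE = √(p₀(1−p₀)/n) = √(0.19478/335) = 0.024113.
z = (0.683582 − 0.735)/0.024113 = -0.051418/0.024113 = -2.132.

z = -2.132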